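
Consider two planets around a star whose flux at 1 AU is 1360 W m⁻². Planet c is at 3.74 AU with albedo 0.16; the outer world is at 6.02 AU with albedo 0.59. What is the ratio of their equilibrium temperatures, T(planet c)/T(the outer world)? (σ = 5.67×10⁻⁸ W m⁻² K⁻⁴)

T_eq = [S₀(1−A)/(4σd²)]^(1/4), so T ∝ (1−A)^(1/4) / √d.
T₁ = [1360×0.84/(4×5.67×10⁻⁸×3.74²)]^(1/4) = 137.76 K.
T₂ = [1360×0.41/(4×5.67×10⁻⁸×6.02²)]^(1/4) = 90.76 K.

T₁/T₂ ≈ 1.518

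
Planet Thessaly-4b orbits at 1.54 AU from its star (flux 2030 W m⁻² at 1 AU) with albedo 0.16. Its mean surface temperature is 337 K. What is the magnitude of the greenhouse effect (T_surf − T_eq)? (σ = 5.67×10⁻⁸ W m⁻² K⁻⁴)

S = 2030/1.54² = 856.0 W m⁻².
T_eq = [S(1−A)/(4σ)]^(1/4) = [856.0×0.84/(4×5.67×10⁻⁸)]^(1/4) = 237.3 K.
ΔT = T_surf − T_eq = 337 − 237.3.

ΔT ≈ 99.7 K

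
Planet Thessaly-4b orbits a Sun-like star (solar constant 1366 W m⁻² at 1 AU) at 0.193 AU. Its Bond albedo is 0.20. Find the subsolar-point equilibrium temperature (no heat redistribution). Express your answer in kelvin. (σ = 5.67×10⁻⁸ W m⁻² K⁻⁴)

Flux at 0.193 AU: S = 1366/0.193² = 3.67×10⁴ W m⁻².
At the subsolar point the surface absorbs S(1−A) and emits σT⁴ per unit area — no factor of 4, since only the local patch is in balance.
T = [3.67×10⁴ × 0.80 / 5.67×10⁻⁸]^(1/4) = (5.17×10¹¹)^(1/4) = 848 K.

T_ss ≈ 848 K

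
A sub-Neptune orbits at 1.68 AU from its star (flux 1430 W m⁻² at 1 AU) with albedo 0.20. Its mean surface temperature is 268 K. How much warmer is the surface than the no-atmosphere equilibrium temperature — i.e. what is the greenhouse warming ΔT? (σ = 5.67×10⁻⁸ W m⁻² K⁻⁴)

S = 1430/1.68² = 506.7 W m⁻².
T_eq = [S(1−A)/(4σ)]^(1/4) = [506.7×0.80/(4×5.67×10⁻⁸)]^(1/4) = 205.6 K.
ΔT = T_surf − T_eq = 268 − 205.6.

ΔT ≈ 62.4 K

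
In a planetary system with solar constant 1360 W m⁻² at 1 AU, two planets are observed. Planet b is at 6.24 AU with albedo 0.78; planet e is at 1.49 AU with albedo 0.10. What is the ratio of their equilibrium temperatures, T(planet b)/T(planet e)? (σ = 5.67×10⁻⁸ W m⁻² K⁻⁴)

T₁/T₂ ≈ 0.344

T_eq = [S₀(1−A)/(4σd²)]^(1/4), so T ∝ (1−A)^(1/4) / √d.
T₁ = [1360×0.22/(4×5.67×10⁻⁸×6.24²)]^(1/4) = 76.29 K.
T₂ = [1360×0.90/(4×5.67×10⁻⁸×1.49²)]^(1/4) = 222.05 K.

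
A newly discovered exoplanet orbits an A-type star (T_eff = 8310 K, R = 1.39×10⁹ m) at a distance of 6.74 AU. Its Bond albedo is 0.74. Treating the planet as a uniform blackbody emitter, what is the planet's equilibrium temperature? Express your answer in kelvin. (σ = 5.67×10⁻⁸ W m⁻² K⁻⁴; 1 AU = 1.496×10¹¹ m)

d = 6.74 AU = 1.01×10¹² m.
L = 4πR_⋆²σT_⋆⁴ = 4π(1.39×10⁹)² × 5.67×10⁻⁸ × (8310)⁴ = 6.56×10²⁷ W.
S = L/(4πd²) = 514 W m⁻².
Energy balance: absorbed = emitted ⇒ πR²·S(1−A) = 4πR²·σT_eq⁴, so T_eq⁴ = S(1−A)/(4σ).
T_eq = [514 × 0.26 / (4 × 5.67×10⁻⁸)]^(1/4) = (5.89×10⁸)^(1/4) = 156 K.

T_eq ≈ 156 K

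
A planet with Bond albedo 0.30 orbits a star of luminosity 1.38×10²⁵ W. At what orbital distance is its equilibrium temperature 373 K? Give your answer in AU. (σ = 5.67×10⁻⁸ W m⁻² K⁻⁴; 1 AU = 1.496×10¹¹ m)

d ≈ 0.0885 AU

From T_eq⁴ = L(1−A)/(16πσd²): d = √[L(1−A)/(16πσT_eq⁴)].
d = √[1.38×10²⁵ × 0.70 / (16π × 5.67×10⁻⁸ × (373)⁴)] = 1.32×10¹⁰ m = 0.0885 AU.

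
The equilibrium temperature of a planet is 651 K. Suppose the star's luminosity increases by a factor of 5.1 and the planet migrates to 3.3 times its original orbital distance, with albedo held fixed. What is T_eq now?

T_eq ≈ 539 K

T_eq ∝ L^(1/4) · d^(−1/2).
T′ = 651 × 5.1^(1/4) / 3.3^(1/2) = 539 K.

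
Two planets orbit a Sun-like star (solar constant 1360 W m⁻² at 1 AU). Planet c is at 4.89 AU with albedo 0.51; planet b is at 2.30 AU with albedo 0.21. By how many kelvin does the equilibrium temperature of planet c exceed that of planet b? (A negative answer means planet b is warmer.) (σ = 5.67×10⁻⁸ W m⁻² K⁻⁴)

T_eq = [S₀(1−A)/(4σd²)]^(1/4), so T ∝ (1−A)^(1/4) / √d.
T₁ = [1360×0.49/(4×5.67×10⁻⁸×4.89²)]^(1/4) = 105.29 K.
T₂ = [1360×0.79/(4×5.67×10⁻⁸×2.30²)]^(1/4) = 172.99 K.

ΔT ≈ -67.7 K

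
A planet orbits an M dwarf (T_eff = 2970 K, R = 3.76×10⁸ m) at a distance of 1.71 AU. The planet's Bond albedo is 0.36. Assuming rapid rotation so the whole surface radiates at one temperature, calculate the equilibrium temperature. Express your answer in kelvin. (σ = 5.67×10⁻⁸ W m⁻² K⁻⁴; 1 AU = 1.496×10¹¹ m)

T_eq ≈ 72.0 K

d = 1.71 AU = 2.56×10¹¹ m.
L = 4πR_⋆²σT_⋆⁴ = 4π(3.76×10⁸)² × 5.67×10⁻⁸ × (2970)⁴ = 7.84×10²⁴ W.
S = L/(4πd²) = 9.53 W m⁻².
Energy balance: absorbed = emitted ⇒ πR²·S(1−A) = 4πR²·σT_eq⁴, so T_eq⁴ = S(1−A)/(4σ).
T_eq = [9.53 × 0.64 / (4 × 5.67×10⁻⁸)]^(1/4) = (2.69×10⁷)^(1/4) = 72.0 K.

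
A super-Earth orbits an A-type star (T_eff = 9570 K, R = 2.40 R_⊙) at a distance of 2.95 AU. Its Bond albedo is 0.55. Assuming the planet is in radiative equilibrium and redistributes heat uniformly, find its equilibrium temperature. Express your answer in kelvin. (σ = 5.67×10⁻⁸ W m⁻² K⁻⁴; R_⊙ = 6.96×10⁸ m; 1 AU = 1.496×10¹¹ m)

T_eq ≈ 341 K

R_⋆ = 2.40 × 6.96×10⁸ = 1.67×10⁹ m.
d = 2.95 AU = 4.41×10¹¹ m.
L = 4πR_⋆²σT_⋆⁴ = 4π(1.67×10⁹)² × 5.67×10⁻⁸ × (9570)⁴ = 1.67×10²⁸ W.
S = L/(4πd²) = 6810 W m⁻².
Energy balance: absorbed = emitted ⇒ πR²·S(1−A) = 4πR²·σT_eq⁴, so T_eq⁴ = S(1−A)/(4σ).
T_eq = [6810 × 0.45 / (4 × 5.67×10⁻⁸)]^(1/4) = (1.35×10¹⁰)^(1/4) = 341 K.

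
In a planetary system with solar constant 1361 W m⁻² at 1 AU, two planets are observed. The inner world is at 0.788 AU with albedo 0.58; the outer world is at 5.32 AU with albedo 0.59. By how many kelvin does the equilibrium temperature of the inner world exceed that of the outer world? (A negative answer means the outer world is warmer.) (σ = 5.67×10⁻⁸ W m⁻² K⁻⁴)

ΔT ≈ 155.8 K

T_eq = [S₀(1−A)/(4σd²)]^(1/4), so T ∝ (1−A)^(1/4) / √d.
T₁ = [1361×0.42/(4×5.67×10⁻⁸×0.788²)]^(1/4) = 252.41 K.
T₂ = [1361×0.41/(4×5.67×10⁻⁸×5.32²)]^(1/4) = 96.56 K.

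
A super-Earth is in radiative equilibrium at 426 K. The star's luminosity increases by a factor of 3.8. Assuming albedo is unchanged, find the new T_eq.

T_eq ≈ 595 K

T_eq ∝ L^(1/4) · d^(−1/2).
T′ = 426 × 3.8^(1/4) = 595 K.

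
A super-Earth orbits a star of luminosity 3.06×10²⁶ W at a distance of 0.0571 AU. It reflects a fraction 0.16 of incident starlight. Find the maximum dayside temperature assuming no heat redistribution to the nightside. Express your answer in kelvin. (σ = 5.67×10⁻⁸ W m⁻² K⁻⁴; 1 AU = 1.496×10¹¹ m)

d = 0.0571 AU = 8.54×10⁹ m.
Flux: S = L/(4πd²) = 3.06×10²⁶/(4π×(8.54×10⁹)²) = 3.34×10⁵ W m⁻².
With no redistribution each surface element balances locally: S(1−A) = σT⁴.
T = [3.34×10⁵ × 0.84 / 5.67×10⁻⁸]^(1/4) = (4.94×10¹²)^(1/4) = 1490 K.

T_ss ≈ 1490 K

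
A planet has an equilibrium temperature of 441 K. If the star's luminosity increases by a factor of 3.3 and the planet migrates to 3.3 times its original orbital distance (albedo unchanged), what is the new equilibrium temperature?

T_eq ≈ 327 K

T_eq ∝ L^(1/4) · d^(−1/2).
T′ = 441 × 3.3^(1/4) / 3.3^(1/2) = 327 K.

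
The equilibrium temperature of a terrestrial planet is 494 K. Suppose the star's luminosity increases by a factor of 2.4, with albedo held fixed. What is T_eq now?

T_eq ≈ 615 K

T_eq ∝ L^(1/4) · d^(−1/2).
T′ = 494 × 2.4^(1/4) = 615 K.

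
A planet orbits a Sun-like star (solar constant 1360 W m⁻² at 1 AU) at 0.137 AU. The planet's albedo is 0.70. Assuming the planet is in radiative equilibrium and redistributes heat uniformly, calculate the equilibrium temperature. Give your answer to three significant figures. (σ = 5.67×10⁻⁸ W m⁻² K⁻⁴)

Flux at 0.137 AU: S = 1360/0.137² = 7.25×10⁴ W m⁻².
Energy balance: absorbed = emitted ⇒ πR²·S(1−A) = 4πR²·σT_eq⁴, so T_eq⁴ = S(1−A)/(4σ).
T_eq = [7.25×10⁴ × 0.30 / (4 × 5.67×10⁻⁸)]^(1/4) = (9.58×10¹⁰)^(1/4) = 556 K.

T_eq ≈ 556 K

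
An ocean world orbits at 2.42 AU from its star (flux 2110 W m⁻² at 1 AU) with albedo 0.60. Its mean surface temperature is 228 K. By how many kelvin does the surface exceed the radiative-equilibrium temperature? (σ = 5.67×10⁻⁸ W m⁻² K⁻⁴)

ΔT ≈ 69.2 K

S = 2110/2.42² = 360.3 W m⁻².
T_eq = [S(1−A)/(4σ)]^(1/4) = [360.3×0.40/(4×5.67×10⁻⁸)]^(1/4) = 158.8 K.
ΔT = T_surf − T_eq = 228 − 158.8.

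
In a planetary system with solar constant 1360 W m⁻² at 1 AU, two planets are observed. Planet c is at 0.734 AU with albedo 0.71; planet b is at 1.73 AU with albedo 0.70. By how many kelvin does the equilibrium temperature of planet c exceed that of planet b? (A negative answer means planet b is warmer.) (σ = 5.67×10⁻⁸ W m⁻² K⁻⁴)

ΔT ≈ 81.8 K

T_eq = [S₀(1−A)/(4σd²)]^(1/4), so T ∝ (1−A)^(1/4) / √d.
T₁ = [1360×0.29/(4×5.67×10⁻⁸×0.734²)]^(1/4) = 238.36 K.
T₂ = [1360×0.30/(4×5.67×10⁻⁸×1.73²)]^(1/4) = 156.58 K.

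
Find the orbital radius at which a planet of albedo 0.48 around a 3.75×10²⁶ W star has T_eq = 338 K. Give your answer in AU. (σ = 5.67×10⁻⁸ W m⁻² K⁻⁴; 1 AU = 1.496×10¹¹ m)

d ≈ 0.484 AU

From T_eq⁴ = L(1−A)/(16πσd²): d = √[L(1−A)/(16πσT_eq⁴)].
d = √[3.75×10²⁶ × 0.52 / (16π × 5.67×10⁻⁸ × (338)⁴)] = 7.24×10¹⁰ m = 0.484 AU.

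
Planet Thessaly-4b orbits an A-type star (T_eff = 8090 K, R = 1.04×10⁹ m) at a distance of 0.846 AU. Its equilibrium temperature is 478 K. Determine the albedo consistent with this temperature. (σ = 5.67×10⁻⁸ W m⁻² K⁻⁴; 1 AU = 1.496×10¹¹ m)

A ≈ 0.28

d = 0.846 AU = 1.27×10¹¹ m.
L = 4πR_⋆²σT_⋆⁴ = 4π(1.04×10⁹)² × 5.67×10⁻⁸ × (8090)⁴ = 3.30×10²⁷ W.
S = L/(4πd²) = 1.64×10⁴ W m⁻².
From T_eq⁴ = S(1−A)/(4σ): 1−A = 4σT_eq⁴/S.
1−A = 4 × 5.67×10⁻⁸ × (478)⁴ / 1.64×10⁴ = 0.722.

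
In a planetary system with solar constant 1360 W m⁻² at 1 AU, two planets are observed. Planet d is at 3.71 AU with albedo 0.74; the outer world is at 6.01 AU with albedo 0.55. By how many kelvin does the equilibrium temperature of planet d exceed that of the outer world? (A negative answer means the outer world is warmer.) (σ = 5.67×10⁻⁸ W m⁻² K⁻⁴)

T_eq = [S₀(1−A)/(4σd²)]^(1/4), so T ∝ (1−A)^(1/4) / √d.
T₁ = [1360×0.26/(4×5.67×10⁻⁸×3.71²)]^(1/4) = 103.16 K.
T₂ = [1360×0.45/(4×5.67×10⁻⁸×6.01²)]^(1/4) = 92.97 K.

ΔT ≈ 10.2 K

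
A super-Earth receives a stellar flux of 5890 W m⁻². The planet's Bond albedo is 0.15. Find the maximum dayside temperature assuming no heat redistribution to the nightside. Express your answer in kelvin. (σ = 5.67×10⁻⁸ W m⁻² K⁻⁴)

T_ss ≈ 545 K

With no redistribution each surface element balances locally: S(1−A) = σT⁴.
T = [5890 × 0.85 / 5.67×10⁻⁸]^(1/4) = (8.83×10¹⁰)^(1/4) = 545 K.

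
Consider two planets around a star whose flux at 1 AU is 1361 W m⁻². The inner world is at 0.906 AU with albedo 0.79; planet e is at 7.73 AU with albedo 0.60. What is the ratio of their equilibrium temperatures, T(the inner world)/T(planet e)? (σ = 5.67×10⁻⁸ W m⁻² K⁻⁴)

T_eq = [S₀(1−A)/(4σd²)]^(1/4), so T ∝ (1−A)^(1/4) / √d.
T₁ = [1361×0.21/(4×5.67×10⁻⁸×0.906²)]^(1/4) = 197.94 K.
T₂ = [1361×0.40/(4×5.67×10⁻⁸×7.73²)]^(1/4) = 79.61 K.

T₁/T₂ ≈ 2.486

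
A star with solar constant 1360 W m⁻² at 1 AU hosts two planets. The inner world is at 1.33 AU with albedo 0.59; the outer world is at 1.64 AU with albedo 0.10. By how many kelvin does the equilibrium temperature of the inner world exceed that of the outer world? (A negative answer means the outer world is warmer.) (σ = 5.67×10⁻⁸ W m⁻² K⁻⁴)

T_eq = [S₀(1−A)/(4σd²)]^(1/4), so T ∝ (1−A)^(1/4) / √d.
T₁ = [1360×0.41/(4×5.67×10⁻⁸×1.33²)]^(1/4) = 193.08 K.
T₂ = [1360×0.90/(4×5.67×10⁻⁸×1.64²)]^(1/4) = 211.65 K.

ΔT ≈ -18.6 K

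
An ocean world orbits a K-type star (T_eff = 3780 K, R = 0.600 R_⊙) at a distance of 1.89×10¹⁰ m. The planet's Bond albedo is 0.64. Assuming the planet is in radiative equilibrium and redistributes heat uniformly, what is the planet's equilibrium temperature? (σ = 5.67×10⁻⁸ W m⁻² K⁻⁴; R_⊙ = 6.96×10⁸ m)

R_⋆ = 0.600 × 6.96×10⁸ = 4.18×10⁸ m.
L = 4πR_⋆²σT_⋆⁴ = 4π(4.18×10⁸)² × 5.67×10⁻⁸ × (3780)⁴ = 2.54×10²⁵ W.
S = L/(4πd²) = 5650 W m⁻².
Energy balance: absorbed = emitted ⇒ πR²·S(1−A) = 4πR²·σT_eq⁴, so T_eq⁴ = S(1−A)/(4σ).
T_eq = [5650 × 0.36 / (4 × 5.67×10⁻⁸)]^(1/4) = (8.97×10⁹)^(1/4) = 308 K.

T_eq ≈ 308 K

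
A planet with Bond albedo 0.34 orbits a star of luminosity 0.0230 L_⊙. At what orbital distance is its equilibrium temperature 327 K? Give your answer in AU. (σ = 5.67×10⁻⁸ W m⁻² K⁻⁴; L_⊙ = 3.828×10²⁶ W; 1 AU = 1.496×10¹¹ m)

L = 0.0230 × 3.828×10²⁶ = 8.80×10²⁴ W.
From T_eq⁴ = L(1−A)/(16πσd²): d = √[L(1−A)/(16πσT_eq⁴)].
d = √[8.80×10²⁴ × 0.66 / (16π × 5.67×10⁻⁸ × (327)⁴)] = 1.34×10¹⁰ m = 0.0893 AU.

d ≈ 0.0893 AU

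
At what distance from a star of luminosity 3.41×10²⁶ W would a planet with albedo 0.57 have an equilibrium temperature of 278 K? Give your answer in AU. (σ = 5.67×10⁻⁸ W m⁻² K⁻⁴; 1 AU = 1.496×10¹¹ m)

d ≈ 0.620 AU

From T_eq⁴ = L(1−A)/(16πσd²): d = √[L(1−A)/(16πσT_eq⁴)].
d = √[3.41×10²⁶ × 0.43 / (16π × 5.67×10⁻⁸ × (278)⁴)] = 9.28×10¹⁰ m = 0.620 AU.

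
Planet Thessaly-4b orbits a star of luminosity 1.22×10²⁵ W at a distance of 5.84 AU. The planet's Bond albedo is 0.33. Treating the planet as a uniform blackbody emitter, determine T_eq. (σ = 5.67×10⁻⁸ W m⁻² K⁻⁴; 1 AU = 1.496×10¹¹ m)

d = 5.84 AU = 8.74×10¹¹ m.
Flux: S = L/(4πd²) = 1.22×10²⁵/(4π×(8.74×10¹¹)²) = 1.27 W m⁻².
Energy balance: absorbed = emitted ⇒ πR²·S(1−A) = 4πR²·σT_eq⁴, so T_eq⁴ = S(1−A)/(4σ).
T_eq = [1.27 × 0.67 / (4 × 5.67×10⁻⁸)]^(1/4) = (3.76×10⁶)^(1/4) = 44.0 K.

T_eq ≈ 44.0 K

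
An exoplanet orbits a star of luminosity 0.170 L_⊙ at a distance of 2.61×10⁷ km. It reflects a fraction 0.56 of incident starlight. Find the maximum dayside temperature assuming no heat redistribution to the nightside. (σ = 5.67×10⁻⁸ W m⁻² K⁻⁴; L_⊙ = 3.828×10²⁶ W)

T_ss ≈ 493 K

d = 2.61×10⁷ km = 2.61×10¹⁰ m.
L = 0.170 × 3.828×10²⁶ = 6.51×10²⁵ W.
Flux: S = L/(4πd²) = 6.51×10²⁵/(4π×(2.61×10¹⁰)²) = 7600 W m⁻².
With no redistribution each surface element balances locally: S(1−A) = σT⁴.
T = [7600 × 0.44 / 5.67×10⁻⁸]^(1/4) = (5.90×10¹⁰)^(1/4) = 493 K.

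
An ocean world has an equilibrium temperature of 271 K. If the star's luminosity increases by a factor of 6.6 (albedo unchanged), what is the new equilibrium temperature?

T_eq ≈ 434 K

T_eq ∝ L^(1/4) · d^(−1/2).
T′ = 271 × 6.6^(1/4) = 434 K.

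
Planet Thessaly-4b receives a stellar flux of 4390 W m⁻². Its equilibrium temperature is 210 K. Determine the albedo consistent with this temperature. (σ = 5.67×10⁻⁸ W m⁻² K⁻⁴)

A ≈ 0.90

From T_eq⁴ = S(1−A)/(4σ): 1−A = 4σT_eq⁴/S.
1−A = 4 × 5.67×10⁻⁸ × (210)⁴ / 4390 = 0.100.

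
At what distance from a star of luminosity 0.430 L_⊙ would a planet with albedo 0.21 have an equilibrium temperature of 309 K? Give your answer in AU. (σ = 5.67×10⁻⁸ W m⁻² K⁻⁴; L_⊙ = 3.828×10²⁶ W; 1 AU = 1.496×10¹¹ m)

d ≈ 0.473 AU

L = 0.430 × 3.828×10²⁶ = 1.65×10²⁶ W.
From T_eq⁴ = L(1−A)/(16πσd²): d = √[L(1−A)/(16πσT_eq⁴)].
d = √[1.65×10²⁶ × 0.79 / (16π × 5.67×10⁻⁸ × (309)⁴)] = 7.07×10¹⁰ m = 0.473 AU.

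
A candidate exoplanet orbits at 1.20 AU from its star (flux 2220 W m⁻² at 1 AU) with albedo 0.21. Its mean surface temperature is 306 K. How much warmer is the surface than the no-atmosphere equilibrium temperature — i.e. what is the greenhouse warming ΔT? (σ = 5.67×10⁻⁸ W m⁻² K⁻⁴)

ΔT ≈ 35.3 K

S = 2220/1.20² = 1542 W m⁻².
T_eq = [S(1−A)/(4σ)]^(1/4) = [1542×0.79/(4×5.67×10⁻⁸)]^(1/4) = 270.7 K.
ΔT = T_surf − T_eq = 306 − 270.7.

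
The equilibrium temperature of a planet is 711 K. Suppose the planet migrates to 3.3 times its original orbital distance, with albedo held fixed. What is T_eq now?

T_eq ≈ 391 K

T_eq ∝ L^(1/4) · d^(−1/2).
T′ = 711 / 3.3^(1/2) = 391 K.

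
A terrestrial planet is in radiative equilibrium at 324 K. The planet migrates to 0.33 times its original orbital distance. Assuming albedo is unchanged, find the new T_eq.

T_eq ≈ 564 K

T_eq ∝ L^(1/4) · d^(−1/2).
T′ = 324 / 0.33^(1/2) = 564 K.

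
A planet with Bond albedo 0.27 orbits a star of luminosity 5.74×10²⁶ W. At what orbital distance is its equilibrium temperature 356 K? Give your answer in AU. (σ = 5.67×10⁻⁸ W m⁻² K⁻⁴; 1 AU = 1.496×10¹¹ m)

d ≈ 0.640 AU

From T_eq⁴ = L(1−A)/(16πσd²): d = √[L(1−A)/(16πσT_eq⁴)].
d = √[5.74×10²⁶ × 0.73 / (16π × 5.67×10⁻⁸ × (356)⁴)] = 9.57×10¹⁰ m = 0.640 AU.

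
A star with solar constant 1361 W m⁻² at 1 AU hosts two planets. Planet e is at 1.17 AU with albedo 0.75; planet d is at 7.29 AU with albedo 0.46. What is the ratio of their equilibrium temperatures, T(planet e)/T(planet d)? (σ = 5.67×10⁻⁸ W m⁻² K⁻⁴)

T₁/T₂ ≈ 2.059

T_eq = [S₀(1−A)/(4σd²)]^(1/4), so T ∝ (1−A)^(1/4) / √d.
T₁ = [1361×0.25/(4×5.67×10⁻⁸×1.17²)]^(1/4) = 181.95 K.
T₂ = [1361×0.54/(4×5.67×10⁻⁸×7.29²)]^(1/4) = 88.37 K.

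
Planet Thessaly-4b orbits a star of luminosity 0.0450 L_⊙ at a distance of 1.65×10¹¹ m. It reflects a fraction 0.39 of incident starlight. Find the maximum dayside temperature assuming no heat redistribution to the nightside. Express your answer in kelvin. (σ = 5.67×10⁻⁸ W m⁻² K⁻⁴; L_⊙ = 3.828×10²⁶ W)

L = 0.0450 × 3.828×10²⁶ = 1.72×10²⁵ W.
Flux: S = L/(4πd²) = 1.72×10²⁵/(4π×(1.65×10¹¹)²) = 50.4 W m⁻².
With no redistribution each surface element balances locally: S(1−A) = σT⁴.
T = [50.4 × 0.61 / 5.67×10⁻⁸]^(1/4) = (5.42×10⁸)^(1/4) = 153 K.

T_ss ≈ 153 K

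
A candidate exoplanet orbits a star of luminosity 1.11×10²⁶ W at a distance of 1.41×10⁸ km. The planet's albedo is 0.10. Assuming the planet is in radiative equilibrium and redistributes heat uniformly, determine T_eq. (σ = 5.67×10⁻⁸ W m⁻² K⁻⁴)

T_eq ≈ 205 K

d = 1.41×10⁸ km = 1.41×10¹¹ m.
Flux: S = L/(4πd²) = 1.11×10²⁶/(4π×(1.41×10¹¹)²) = 444 W m⁻².
Energy balance: absorbed = emitted ⇒ πR²·S(1−A) = 4πR²·σT_eq⁴, so T_eq⁴ = S(1−A)/(4σ).
T_eq = [444 × 0.90 / (4 × 5.67×10⁻⁸)]^(1/4) = (1.76×10⁹)^(1/4) = 205 K.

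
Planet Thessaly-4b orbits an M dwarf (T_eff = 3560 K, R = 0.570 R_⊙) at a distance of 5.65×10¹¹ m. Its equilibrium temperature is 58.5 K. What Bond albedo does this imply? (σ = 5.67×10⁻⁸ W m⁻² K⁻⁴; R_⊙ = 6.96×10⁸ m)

R_⋆ = 0.570 × 6.96×10⁸ = 3.97×10⁸ m.
L = 4πR_⋆²σT_⋆⁴ = 4π(3.97×10⁸)² × 5.67×10⁻⁸ × (3560)⁴ = 1.80×10²⁵ W.
S = L/(4πd²) = 4.49 W m⁻².
From T_eq⁴ = S(1−A)/(4σ): 1−A = 4σT_eq⁴/S.
1−A = 4 × 5.67×10⁻⁸ × (58.5)⁴ / 4.49 = 0.592.

A ≈ 0.41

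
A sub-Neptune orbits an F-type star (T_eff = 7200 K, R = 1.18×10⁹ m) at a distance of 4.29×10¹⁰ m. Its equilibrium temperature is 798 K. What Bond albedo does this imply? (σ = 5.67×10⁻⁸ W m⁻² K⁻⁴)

A ≈ 0.20

L = 4πR_⋆²σT_⋆⁴ = 4π(1.18×10⁹)² × 5.67×10⁻⁸ × (7200)⁴ = 2.67×10²⁷ W.
S = L/(4πd²) = 1.15×10⁵ W m⁻².
From T_eq⁴ = S(1−A)/(4σ): 1−A = 4σT_eq⁴/S.
1−A = 4 × 5.67×10⁻⁸ × (798)⁴ / 1.15×10⁵ = 0.798.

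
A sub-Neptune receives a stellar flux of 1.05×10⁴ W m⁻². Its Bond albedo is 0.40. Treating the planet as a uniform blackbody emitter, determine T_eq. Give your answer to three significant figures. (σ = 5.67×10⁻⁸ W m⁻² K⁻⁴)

T_eq ≈ 408 K

Energy balance: absorbed = emitted ⇒ πR²·S(1−A) = 4πR²·σT_eq⁴, so T_eq⁴ = S(1−A)/(4σ).
T_eq = [1.05×10⁴ × 0.60 / (4 × 5.67×10⁻⁸)]^(1/4) = (2.78×10¹⁰)^(1/4) = 408 K.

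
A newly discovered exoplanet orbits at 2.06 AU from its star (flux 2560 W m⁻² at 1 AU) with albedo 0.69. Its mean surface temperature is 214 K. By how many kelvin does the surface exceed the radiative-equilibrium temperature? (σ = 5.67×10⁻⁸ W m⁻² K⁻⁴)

S = 2560/2.06² = 603.3 W m⁻².
T_eq = [S(1−A)/(4σ)]^(1/4) = [603.3×0.31/(4×5.67×10⁻⁸)]^(1/4) = 169.5 K.
ΔT = T_surf − T_eq = 214 − 169.5.

ΔT ≈ 44.5 K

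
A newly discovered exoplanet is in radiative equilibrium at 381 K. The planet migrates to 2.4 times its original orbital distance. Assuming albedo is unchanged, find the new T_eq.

T_eq ∝ L^(1/4) · d^(−1/2).
T′ = 381 / 2.4^(1/2) = 246 K.

T_eq ≈ 246 K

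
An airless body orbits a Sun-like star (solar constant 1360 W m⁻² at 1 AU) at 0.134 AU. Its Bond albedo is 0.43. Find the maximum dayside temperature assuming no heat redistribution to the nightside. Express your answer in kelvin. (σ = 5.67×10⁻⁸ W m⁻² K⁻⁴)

Flux at 0.134 AU: S = 1360/0.134² = 7.57×10⁴ W m⁻².
With no redistribution each surface element balances locally: S(1−A) = σT⁴.
T = [7.57×10⁴ × 0.57 / 5.67×10⁻⁸]^(1/4) = (7.61×10¹¹)^(1/4) = 934 K.

T_ss ≈ 934 K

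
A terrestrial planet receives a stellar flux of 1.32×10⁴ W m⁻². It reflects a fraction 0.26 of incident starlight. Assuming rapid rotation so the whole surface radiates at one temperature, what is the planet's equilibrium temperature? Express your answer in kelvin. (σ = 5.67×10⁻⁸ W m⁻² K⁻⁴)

T_eq ≈ 456 K

Energy balance: absorbed = emitted ⇒ πR²·S(1−A) = 4πR²·σT_eq⁴, so T_eq⁴ = S(1−A)/(4σ).
T_eq = [1.32×10⁴ × 0.74 / (4 × 5.67×10⁻⁸)]^(1/4) = (4.31×10¹⁰)^(1/4) = 456 K.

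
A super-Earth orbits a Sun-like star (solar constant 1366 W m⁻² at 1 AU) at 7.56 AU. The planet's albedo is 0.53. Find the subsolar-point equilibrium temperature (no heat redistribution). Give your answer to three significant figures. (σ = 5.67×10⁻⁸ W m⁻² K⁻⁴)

T_ss ≈ 119 K

Flux at 7.56 AU: S = 1366/7.56² = 23.9 W m⁻².
At the subsolar point the surface absorbs S(1−A) and emits σT⁴ per unit area — no factor of 4, since only the local patch is in balance.
T = [23.9 × 0.47 / 5.67×10⁻⁸]^(1/4) = (1.98×10⁸)^(1/4) = 119 K.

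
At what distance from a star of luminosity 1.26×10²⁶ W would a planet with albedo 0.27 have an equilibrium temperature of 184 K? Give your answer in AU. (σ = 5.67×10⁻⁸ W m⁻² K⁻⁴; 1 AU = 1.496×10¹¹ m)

From T_eq⁴ = L(1−A)/(16πσd²): d = √[L(1−A)/(16πσT_eq⁴)].
d = √[1.26×10²⁶ × 0.73 / (16π × 5.67×10⁻⁸ × (184)⁴)] = 1.68×10¹¹ m = 1.12 AU.

d ≈ 1.12 AU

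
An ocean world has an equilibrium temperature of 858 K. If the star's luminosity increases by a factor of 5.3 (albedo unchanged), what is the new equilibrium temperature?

T_eq ∝ L^(1/4) · d^(−1/2).
T′ = 858 × 5.3^(1/4) = 1300 K.

T_eq ≈ 1300 K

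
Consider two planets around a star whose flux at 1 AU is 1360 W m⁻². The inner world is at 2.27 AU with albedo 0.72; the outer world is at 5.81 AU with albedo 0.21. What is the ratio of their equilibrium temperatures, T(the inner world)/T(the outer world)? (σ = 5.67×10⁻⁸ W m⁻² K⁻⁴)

T_eq = [S₀(1−A)/(4σd²)]^(1/4), so T ∝ (1−A)^(1/4) / √d.
T₁ = [1360×0.28/(4×5.67×10⁻⁸×2.27²)]^(1/4) = 134.35 K.
T₂ = [1360×0.79/(4×5.67×10⁻⁸×5.81²)]^(1/4) = 108.84 K.

T₁/T₂ ≈ 1.234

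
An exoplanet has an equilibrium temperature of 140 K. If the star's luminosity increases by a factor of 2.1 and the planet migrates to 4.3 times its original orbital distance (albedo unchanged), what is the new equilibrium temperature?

T_eq ∝ L^(1/4) · d^(−1/2).
T′ = 140 × 2.1^(1/4) / 4.3^(1/2) = 81.3 K.

T_eq ≈ 81.3 K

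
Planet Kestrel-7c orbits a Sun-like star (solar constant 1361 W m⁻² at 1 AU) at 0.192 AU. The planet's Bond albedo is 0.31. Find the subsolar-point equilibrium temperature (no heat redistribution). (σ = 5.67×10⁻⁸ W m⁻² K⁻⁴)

Flux at 0.192 AU: S = 1361/0.192² = 3.69×10⁴ W m⁻².
At the subsolar point the surface absorbs S(1−A) and emits σT⁴ per unit area — no factor of 4, since only the local patch is in balance.
T = [3.69×10⁴ × 0.69 / 5.67×10⁻⁸]^(1/4) = (4.49×10¹¹)^(1/4) = 819 K.

T_ss ≈ 819 K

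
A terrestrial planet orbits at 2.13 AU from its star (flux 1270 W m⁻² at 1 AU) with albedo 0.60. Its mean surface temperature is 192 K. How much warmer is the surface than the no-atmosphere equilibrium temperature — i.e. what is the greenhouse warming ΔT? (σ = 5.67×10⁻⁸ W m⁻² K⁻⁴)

S = 1270/2.13² = 279.9 W m⁻².
T_eq = [S(1−A)/(4σ)]^(1/4) = [279.9×0.40/(4×5.67×10⁻⁸)]^(1/4) = 149.1 K.
ΔT = T_surf − T_eq = 192 − 149.1.

ΔT ≈ 42.9 K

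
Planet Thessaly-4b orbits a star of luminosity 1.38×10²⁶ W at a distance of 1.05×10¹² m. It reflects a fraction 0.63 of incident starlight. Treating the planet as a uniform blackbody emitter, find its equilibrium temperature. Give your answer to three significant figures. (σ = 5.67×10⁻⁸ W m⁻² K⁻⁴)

Flux: S = L/(4πd²) = 1.38×10²⁶/(4π×(1.05×10¹²)²) = 9.96 W m⁻².
Energy balance: absorbed = emitted ⇒ πR²·S(1−A) = 4πR²·σT_eq⁴, so T_eq⁴ = S(1−A)/(4σ).
T_eq = [9.96 × 0.37 / (4 × 5.67×10⁻⁸)]^(1/4) = (1.62×10⁷)^(1/4) = 63.5 K.

T_eq ≈ 63.5 K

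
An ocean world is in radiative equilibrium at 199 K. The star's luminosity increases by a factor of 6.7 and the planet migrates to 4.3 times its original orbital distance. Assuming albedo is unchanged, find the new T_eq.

T_eq ∝ L^(1/4) · d^(−1/2).
T′ = 199 × 6.7^(1/4) / 4.3^(1/2) = 154 K.

T_eq ≈ 154 K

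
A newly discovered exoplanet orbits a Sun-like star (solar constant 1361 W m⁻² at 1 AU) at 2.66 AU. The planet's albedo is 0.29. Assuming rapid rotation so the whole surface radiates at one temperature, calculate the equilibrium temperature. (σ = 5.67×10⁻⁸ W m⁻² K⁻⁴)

T_eq ≈ 157 K

Flux at 2.66 AU: S = 1361/2.66² = 192 W m⁻².
Energy balance: absorbed = emitted ⇒ πR²·S(1−A) = 4πR²·σT_eq⁴, so T_eq⁴ = S(1−A)/(4σ).
T_eq = [192 × 0.71 / (4 × 5.67×10⁻⁸)]^(1/4) = (6.02×10⁸)^(1/4) = 157 K.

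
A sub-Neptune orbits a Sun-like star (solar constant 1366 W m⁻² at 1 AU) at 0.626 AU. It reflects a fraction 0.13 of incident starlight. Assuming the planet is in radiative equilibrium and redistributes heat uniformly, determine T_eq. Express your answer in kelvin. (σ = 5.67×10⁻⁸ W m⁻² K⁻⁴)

Flux at 0.626 AU: S = 1366/0.626² = 3490 W m⁻².
Energy balance: absorbed = emitted ⇒ πR²·S(1−A) = 4πR²·σT_eq⁴, so T_eq⁴ = S(1−A)/(4σ).
T_eq = [3490 × 0.87 / (4 × 5.67×10⁻⁸)]^(1/4) = (1.34×10¹⁰)^(1/4) = 340 K.

T_eq ≈ 340 K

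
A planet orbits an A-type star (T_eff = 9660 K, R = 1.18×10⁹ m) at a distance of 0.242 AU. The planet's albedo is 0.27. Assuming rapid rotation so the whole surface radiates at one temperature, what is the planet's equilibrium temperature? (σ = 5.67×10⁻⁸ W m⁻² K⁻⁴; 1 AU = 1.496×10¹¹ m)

d = 0.242 AU = 3.62×10¹⁰ m.
L = 4πR_⋆²σT_⋆⁴ = 4π(1.18×10⁹)² × 5.67×10⁻⁸ × (9660)⁴ = 8.64×10²⁷ W.
S = L/(4πd²) = 5.25×10⁵ W m⁻².
Energy balance: absorbed = emitted ⇒ πR²·S(1−A) = 4πR²·σT_eq⁴, so T_eq⁴ = S(1−A)/(4σ).
T_eq = [5.25×10⁵ × 0.73 / (4 × 5.67×10⁻⁸)]^(1/4) = (1.69×10¹²)^(1/4) = 1140 K.

T_eq ≈ 1140 K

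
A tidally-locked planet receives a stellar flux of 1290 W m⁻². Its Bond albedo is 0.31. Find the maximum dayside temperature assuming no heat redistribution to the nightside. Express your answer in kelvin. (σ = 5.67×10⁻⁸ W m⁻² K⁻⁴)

T_ss ≈ 354 K

With no redistribution each surface element balances locally: S(1−A) = σT⁴.
T = [1290 × 0.69 / 5.67×10⁻⁸]^(1/4) = (1.57×10¹⁰)^(1/4) = 354 K.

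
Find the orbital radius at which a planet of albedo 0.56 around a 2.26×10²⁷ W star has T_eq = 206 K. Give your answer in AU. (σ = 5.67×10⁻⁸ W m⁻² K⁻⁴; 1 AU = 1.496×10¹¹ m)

From T_eq⁴ = L(1−A)/(16πσd²): d = √[L(1−A)/(16πσT_eq⁴)].
d = √[2.26×10²⁷ × 0.44 / (16π × 5.67×10⁻⁸ × (206)⁴)] = 4.40×10¹¹ m = 2.94 AU.

d ≈ 2.94 AU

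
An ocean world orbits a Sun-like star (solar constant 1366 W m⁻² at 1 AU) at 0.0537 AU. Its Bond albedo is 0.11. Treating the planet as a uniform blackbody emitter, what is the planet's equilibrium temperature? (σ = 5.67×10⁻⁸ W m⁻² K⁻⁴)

T_eq ≈ 1170 K

Flux at 0.0537 AU: S = 1366/0.0537² = 4.74×10⁵ W m⁻².
Energy balance: absorbed = emitted ⇒ πR²·S(1−A) = 4πR²·σT_eq⁴, so T_eq⁴ = S(1−A)/(4σ).
T_eq = [4.74×10⁵ × 0.89 / (4 × 5.67×10⁻⁸)]^(1/4) = (1.86×10¹²)^(1/4) = 1170 K.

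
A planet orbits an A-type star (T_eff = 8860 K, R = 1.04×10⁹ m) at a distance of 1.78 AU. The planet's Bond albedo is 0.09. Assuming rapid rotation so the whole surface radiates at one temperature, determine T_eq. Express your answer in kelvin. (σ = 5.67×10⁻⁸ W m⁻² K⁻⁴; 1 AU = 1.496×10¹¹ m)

T_eq ≈ 382 K

d = 1.78 AU = 2.66×10¹¹ m.
L = 4πR_⋆²σT_⋆⁴ = 4π(1.04×10⁹)² × 5.67×10⁻⁸ × (8860)⁴ = 4.75×10²⁷ W.
S = L/(4πd²) = 5330 W m⁻².
Energy balance: absorbed = emitted ⇒ πR²·S(1−A) = 4πR²·σT_eq⁴, so T_eq⁴ = S(1−A)/(4σ).
T_eq = [5330 × 0.91 / (4 × 5.67×10⁻⁸)]^(1/4) = (2.14×10¹⁰)^(1/4) = 382 K.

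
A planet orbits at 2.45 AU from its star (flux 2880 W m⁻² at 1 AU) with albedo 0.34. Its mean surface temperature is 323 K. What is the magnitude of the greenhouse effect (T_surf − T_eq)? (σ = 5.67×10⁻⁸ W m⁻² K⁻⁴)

ΔT ≈ 129.7 K

S = 2880/2.45² = 479.8 W m⁻².
T_eq = [S(1−A)/(4σ)]^(1/4) = [479.8×0.66/(4×5.67×10⁻⁸)]^(1/4) = 193.3 K.
ΔT = T_surf − T_eq = 323 − 193.3.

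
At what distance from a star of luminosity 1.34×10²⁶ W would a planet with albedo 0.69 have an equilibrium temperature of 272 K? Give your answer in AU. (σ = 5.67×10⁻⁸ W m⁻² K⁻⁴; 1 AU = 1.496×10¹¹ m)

From T_eq⁴ = L(1−A)/(16πσd²): d = √[L(1−A)/(16πσT_eq⁴)].
d = √[1.34×10²⁶ × 0.31 / (16π × 5.67×10⁻⁸ × (272)⁴)] = 5.16×10¹⁰ m = 0.345 AU.

d ≈ 0.345 AU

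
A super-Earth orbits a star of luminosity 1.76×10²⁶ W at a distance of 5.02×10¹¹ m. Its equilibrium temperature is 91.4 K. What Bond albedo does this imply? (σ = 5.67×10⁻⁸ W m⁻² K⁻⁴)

Flux: S = L/(4πd²) = 1.76×10²⁶/(4π×(5.02×10¹¹)²) = 55.6 W m⁻².
From T_eq⁴ = S(1−A)/(4σ): 1−A = 4σT_eq⁴/S.
1−A = 4 × 5.67×10⁻⁸ × (91.4)⁴ / 55.6 = 0.285.

A ≈ 0.72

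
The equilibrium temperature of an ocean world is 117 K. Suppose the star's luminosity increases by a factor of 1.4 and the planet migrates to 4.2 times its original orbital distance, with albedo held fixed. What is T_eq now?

T_eq ≈ 62.1 K

T_eq ∝ L^(1/4) · d^(−1/2).
T′ = 117 × 1.4^(1/4) / 4.2^(1/2) = 62.1 K.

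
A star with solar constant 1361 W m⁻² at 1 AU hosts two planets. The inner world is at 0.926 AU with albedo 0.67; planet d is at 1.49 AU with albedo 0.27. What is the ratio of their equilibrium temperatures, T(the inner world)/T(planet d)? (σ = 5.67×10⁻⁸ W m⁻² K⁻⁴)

T₁/T₂ ≈ 1.040

T_eq = [S₀(1−A)/(4σd²)]^(1/4), so T ∝ (1−A)^(1/4) / √d.
T₁ = [1361×0.33/(4×5.67×10⁻⁸×0.926²)]^(1/4) = 219.22 K.
T₂ = [1361×0.73/(4×5.67×10⁻⁸×1.49²)]^(1/4) = 210.76 K.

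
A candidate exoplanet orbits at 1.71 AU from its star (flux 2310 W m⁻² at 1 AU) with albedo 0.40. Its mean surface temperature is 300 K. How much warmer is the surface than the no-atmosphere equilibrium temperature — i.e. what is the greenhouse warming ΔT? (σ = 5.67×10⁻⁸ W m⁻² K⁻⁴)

ΔT ≈ 86.2 K

S = 2310/1.71² = 790.0 W m⁻².
T_eq = [S(1−A)/(4σ)]^(1/4) = [790.0×0.60/(4×5.67×10⁻⁸)]^(1/4) = 213.8 K.
ΔT = T_surf − T_eq = 300 − 213.8.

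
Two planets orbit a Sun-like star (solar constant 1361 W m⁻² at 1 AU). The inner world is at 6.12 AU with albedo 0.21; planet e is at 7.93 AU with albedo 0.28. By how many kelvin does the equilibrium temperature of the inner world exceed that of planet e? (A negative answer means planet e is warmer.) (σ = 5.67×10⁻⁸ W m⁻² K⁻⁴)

ΔT ≈ 15.0 K

T_eq = [S₀(1−A)/(4σd²)]^(1/4), so T ∝ (1−A)^(1/4) / √d.
T₁ = [1361×0.79/(4×5.67×10⁻⁸×6.12²)]^(1/4) = 106.07 K.
T₂ = [1361×0.72/(4×5.67×10⁻⁸×7.93²)]^(1/4) = 91.04 K.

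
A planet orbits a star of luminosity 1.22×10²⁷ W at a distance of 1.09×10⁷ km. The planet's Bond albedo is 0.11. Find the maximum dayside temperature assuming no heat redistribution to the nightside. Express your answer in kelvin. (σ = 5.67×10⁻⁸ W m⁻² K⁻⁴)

d = 1.09×10⁷ km = 1.09×10¹⁰ m.
Flux: S = L/(4πd²) = 1.22×10²⁷/(4π×(1.09×10¹⁰)²) = 8.17×10⁵ W m⁻².
With no redistribution each surface element balances locally: S(1−A) = σT⁴.
T = [8.17×10⁵ × 0.89 / 5.67×10⁻⁸]^(1/4) = (1.28×10¹³)^(1/4) = 1890 K.

T_ss ≈ 1890 K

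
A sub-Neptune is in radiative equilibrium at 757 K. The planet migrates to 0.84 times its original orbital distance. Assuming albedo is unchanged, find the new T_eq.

T_eq ≈ 826 K

T_eq ∝ L^(1/4) · d^(−1/2).
T′ = 757 / 0.84^(1/2) = 826 K.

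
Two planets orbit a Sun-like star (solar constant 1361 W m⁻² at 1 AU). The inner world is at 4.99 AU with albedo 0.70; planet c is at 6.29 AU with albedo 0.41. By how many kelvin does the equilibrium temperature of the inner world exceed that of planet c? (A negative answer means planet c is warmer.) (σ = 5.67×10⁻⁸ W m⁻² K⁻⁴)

ΔT ≈ -5.1 K

T_eq = [S₀(1−A)/(4σd²)]^(1/4), so T ∝ (1−A)^(1/4) / √d.
T₁ = [1361×0.30/(4×5.67×10⁻⁸×4.99²)]^(1/4) = 92.21 K.
T₂ = [1361×0.59/(4×5.67×10⁻⁸×6.29²)]^(1/4) = 97.26 K.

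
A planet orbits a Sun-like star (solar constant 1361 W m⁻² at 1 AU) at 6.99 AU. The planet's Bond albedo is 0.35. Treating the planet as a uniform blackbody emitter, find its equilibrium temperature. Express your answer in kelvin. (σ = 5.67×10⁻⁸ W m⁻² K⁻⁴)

T_eq ≈ 94.5 K

Flux at 6.99 AU: S = 1361/6.99² = 27.9 W m⁻².
Energy balance: absorbed = emitted ⇒ πR²·S(1−A) = 4πR²·σT_eq⁴, so T_eq⁴ = S(1−A)/(4σ).
T_eq = [27.9 × 0.65 / (4 × 5.67×10⁻⁸)]^(1/4) = (7.98×10⁷)^(1/4) = 94.5 K.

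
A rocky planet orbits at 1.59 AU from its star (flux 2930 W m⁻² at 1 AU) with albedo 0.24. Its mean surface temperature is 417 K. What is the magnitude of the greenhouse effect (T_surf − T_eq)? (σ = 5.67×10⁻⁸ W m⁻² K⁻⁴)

S = 2930/1.59² = 1159 W m⁻².
T_eq = [S(1−A)/(4σ)]^(1/4) = [1159×0.76/(4×5.67×10⁻⁸)]^(1/4) = 249.6 K.
ΔT = T_surf − T_eq = 417 − 249.6.

ΔT ≈ 167.4 K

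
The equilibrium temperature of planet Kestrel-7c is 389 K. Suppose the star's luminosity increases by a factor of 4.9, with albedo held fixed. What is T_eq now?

T_eq ∝ L^(1/4) · d^(−1/2).
T′ = 389 × 4.9^(1/4) = 579 K.

T_eq ≈ 579 K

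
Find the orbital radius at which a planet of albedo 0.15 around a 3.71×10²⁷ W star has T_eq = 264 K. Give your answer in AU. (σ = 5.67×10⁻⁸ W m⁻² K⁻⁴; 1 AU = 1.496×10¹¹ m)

From T_eq⁴ = L(1−A)/(16πσd²): d = √[L(1−A)/(16πσT_eq⁴)].
d = √[3.71×10²⁷ × 0.85 / (16π × 5.67×10⁻⁸ × (264)⁴)] = 4.77×10¹¹ m = 3.19 AU.

d ≈ 3.19 AU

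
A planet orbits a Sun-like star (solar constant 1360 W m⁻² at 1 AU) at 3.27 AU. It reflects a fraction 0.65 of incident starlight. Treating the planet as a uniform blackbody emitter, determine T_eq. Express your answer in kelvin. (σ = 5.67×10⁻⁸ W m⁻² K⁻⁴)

Flux at 3.27 AU: S = 1360/3.27² = 127 W m⁻².
Energy balance: absorbed = emitted ⇒ πR²·S(1−A) = 4πR²·σT_eq⁴, so T_eq⁴ = S(1−A)/(4σ).
T_eq = [127 × 0.35 / (4 × 5.67×10⁻⁸)]^(1/4) = (1.96×10⁸)^(1/4) = 118 K.

T_eq ≈ 118 K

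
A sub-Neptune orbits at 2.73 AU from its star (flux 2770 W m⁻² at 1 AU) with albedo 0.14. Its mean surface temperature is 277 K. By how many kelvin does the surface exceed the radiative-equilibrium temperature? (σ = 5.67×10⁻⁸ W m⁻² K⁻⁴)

ΔT ≈ 83.2 K

S = 2770/2.73² = 371.7 W m⁻².
T_eq = [S(1−A)/(4σ)]^(1/4) = [371.7×0.86/(4×5.67×10⁻⁸)]^(1/4) = 193.8 K.
ΔT = T_surf − T_eq = 277 − 193.8.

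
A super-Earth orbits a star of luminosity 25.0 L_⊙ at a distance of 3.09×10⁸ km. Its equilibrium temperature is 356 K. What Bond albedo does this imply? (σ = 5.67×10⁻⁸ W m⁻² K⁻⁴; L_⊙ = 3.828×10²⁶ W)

d = 3.09×10⁸ km = 3.09×10¹¹ m.
L = 25.0 × 3.828×10²⁶ = 9.57×10²⁷ W.
Flux: S = L/(4πd²) = 9.57×10²⁷/(4π×(3.09×10¹¹)²) = 7980 W m⁻².
From T_eq⁴ = S(1−A)/(4σ): 1−A = 4σT_eq⁴/S.
1−A = 4 × 5.67×10⁻⁸ × (356)⁴ / 7980 = 0.457.

A ≈ 0.54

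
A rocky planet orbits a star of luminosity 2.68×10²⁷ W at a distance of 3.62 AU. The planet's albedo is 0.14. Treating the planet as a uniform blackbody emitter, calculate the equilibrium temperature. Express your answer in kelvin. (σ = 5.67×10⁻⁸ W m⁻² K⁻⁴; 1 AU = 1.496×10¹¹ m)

d = 3.62 AU = 5.42×10¹¹ m.
Flux: S = L/(4πd²) = 2.68×10²⁷/(4π×(5.42×10¹¹)²) = 727 W m⁻².
Energy balance: absorbed = emitted ⇒ πR²·S(1−A) = 4πR²·σT_eq⁴, so T_eq⁴ = S(1−A)/(4σ).
T_eq = [727 × 0.86 / (4 × 5.67×10⁻⁸)]^(1/4) = (2.76×10⁹)^(1/4) = 229 K.

T_eq ≈ 229 K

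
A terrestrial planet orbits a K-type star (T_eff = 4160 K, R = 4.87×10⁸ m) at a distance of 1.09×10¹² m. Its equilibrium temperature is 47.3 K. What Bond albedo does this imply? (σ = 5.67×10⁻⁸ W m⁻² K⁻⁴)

A ≈ 0.67

L = 4πR_⋆²σT_⋆⁴ = 4π(4.87×10⁸)² × 5.67×10⁻⁸ × (4160)⁴ = 5.06×10²⁵ W.
S = L/(4πd²) = 3.39 W m⁻².
From T_eq⁴ = S(1−A)/(4σ): 1−A = 4σT_eq⁴/S.
1−A = 4 × 5.67×10⁻⁸ × (47.3)⁴ / 3.39 = 0.335.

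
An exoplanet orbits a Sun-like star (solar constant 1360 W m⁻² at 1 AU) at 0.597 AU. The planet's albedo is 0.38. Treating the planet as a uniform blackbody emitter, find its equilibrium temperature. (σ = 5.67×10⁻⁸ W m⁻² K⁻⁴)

T_eq ≈ 320 K

Flux at 0.597 AU: S = 1360/0.597² = 3820 W m⁻².
Energy balance: absorbed = emitted ⇒ πR²·S(1−A) = 4πR²·σT_eq⁴, so T_eq⁴ = S(1−A)/(4σ).
T_eq = [3820 × 0.62 / (4 × 5.67×10⁻⁸)]^(1/4) = (1.04×10¹⁰)^(1/4) = 320 K.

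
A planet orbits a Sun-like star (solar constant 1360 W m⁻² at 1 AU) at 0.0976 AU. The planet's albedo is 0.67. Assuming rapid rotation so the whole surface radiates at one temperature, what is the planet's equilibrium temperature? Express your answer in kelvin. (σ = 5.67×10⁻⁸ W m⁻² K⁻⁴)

Flux at 0.0976 AU: S = 1360/0.0976² = 1.43×10⁵ W m⁻².
Energy balance: absorbed = emitted ⇒ πR²·S(1−A) = 4πR²·σT_eq⁴, so T_eq⁴ = S(1−A)/(4σ).
T_eq = [1.43×10⁵ × 0.33 / (4 × 5.67×10⁻⁸)]^(1/4) = (2.08×10¹¹)^(1/4) = 675 K.

T_eq ≈ 675 K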